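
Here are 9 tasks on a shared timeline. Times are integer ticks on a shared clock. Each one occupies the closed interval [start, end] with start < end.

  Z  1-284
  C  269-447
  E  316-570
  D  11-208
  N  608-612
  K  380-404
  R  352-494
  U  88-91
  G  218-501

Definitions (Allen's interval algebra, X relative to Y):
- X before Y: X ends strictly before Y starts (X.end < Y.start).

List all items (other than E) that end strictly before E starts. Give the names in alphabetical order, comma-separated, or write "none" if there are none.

D, U, Z

Target E = [316, 570].
C [269, 447] → overlaps → no.
D [11, 208] → before → yes.
G [218, 501] → overlaps → no.
K [380, 404] → during → no.
N [608, 612] → after → no.
R [352, 494] → during → no.
U [88, 91] → before → yes.
Z [1, 284] → before → yes.
Result: D, U, Z.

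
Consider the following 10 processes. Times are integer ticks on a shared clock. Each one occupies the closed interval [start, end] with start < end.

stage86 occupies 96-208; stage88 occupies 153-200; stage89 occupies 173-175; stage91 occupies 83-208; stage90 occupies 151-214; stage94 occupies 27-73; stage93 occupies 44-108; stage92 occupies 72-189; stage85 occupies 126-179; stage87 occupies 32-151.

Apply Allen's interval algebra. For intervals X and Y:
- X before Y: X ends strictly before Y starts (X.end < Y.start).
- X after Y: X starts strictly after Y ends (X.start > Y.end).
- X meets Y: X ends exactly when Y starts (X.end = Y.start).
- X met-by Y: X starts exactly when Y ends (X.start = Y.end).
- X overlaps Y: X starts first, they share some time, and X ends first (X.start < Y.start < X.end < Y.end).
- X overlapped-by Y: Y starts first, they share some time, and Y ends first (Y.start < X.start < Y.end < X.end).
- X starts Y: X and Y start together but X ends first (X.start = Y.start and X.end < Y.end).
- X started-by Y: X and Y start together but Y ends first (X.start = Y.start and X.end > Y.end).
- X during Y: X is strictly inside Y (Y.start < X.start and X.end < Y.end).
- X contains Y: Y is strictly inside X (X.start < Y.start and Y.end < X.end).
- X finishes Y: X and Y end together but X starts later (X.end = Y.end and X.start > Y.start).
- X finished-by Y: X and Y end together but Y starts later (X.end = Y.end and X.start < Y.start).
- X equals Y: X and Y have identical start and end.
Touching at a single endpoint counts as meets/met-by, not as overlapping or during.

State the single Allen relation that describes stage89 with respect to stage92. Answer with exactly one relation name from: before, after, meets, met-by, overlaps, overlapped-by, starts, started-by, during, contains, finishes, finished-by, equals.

during

stage89 = [173, 175]; stage92 = [72, 189].
Compare endpoints: stage89.start > stage92.start, stage89.start < stage92.end, stage89.end > stage92.start, stage89.end < stage92.end.
That pattern is 'during'.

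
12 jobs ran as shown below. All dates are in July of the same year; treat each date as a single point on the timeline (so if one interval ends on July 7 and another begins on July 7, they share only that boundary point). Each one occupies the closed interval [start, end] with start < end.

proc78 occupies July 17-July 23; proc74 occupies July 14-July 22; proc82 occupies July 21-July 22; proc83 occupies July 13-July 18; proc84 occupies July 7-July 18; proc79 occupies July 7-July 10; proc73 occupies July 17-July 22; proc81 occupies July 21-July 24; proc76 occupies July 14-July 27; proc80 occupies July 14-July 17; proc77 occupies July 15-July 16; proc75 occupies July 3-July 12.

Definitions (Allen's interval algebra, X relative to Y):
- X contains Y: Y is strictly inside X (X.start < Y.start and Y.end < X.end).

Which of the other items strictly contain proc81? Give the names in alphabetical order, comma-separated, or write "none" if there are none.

Target proc81 = [July 21, July 24].
proc73 [July 17, July 22] → overlaps → no.
proc74 [July 14, July 22] → overlaps → no.
proc75 [July 3, July 12] → before → no.
proc76 [July 14, July 27] → contains → yes.
proc77 [July 15, July 16] → before → no.
proc78 [July 17, July 23] → overlaps → no.
proc79 [July 7, July 10] → before → no.
proc80 [July 14, July 17] → before → no.
proc82 [July 21, July 22] → starts → no.
proc83 [July 13, July 18] → before → no.
proc84 [July 7, July 18] → before → no.
Result: proc76.

proc76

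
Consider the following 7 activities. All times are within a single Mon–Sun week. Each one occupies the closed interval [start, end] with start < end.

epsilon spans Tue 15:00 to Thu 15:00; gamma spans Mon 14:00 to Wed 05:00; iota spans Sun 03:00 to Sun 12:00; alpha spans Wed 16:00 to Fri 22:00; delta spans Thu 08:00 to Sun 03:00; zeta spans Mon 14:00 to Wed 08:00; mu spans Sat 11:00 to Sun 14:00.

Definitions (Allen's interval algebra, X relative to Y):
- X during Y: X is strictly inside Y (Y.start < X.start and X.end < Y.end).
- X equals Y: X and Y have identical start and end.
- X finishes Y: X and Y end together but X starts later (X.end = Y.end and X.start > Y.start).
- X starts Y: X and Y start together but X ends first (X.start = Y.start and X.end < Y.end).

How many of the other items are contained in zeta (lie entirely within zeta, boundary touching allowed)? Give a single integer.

1

Target zeta = [Mon 14:00, Wed 08:00].
alpha [Wed 16:00, Fri 22:00] → after → no.
delta [Thu 08:00, Sun 03:00] → after → no.
epsilon [Tue 15:00, Thu 15:00] → overlapped-by → no.
gamma [Mon 14:00, Wed 05:00] → starts → counts.
iota [Sun 03:00, Sun 12:00] → after → no.
mu [Sat 11:00, Sun 14:00] → after → no.
Total: 1.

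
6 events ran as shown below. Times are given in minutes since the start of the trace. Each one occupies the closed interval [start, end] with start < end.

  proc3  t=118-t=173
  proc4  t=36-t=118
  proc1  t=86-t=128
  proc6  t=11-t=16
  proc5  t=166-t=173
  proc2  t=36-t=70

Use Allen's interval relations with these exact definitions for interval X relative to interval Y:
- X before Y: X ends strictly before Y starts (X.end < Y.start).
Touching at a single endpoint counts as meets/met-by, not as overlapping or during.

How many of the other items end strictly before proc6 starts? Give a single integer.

Target proc6 = [t=11, t=16].
proc1 [t=86, t=128] → after → no.
proc2 [t=36, t=70] → after → no.
proc3 [t=118, t=173] → after → no.
proc4 [t=36, t=118] → after → no.
proc5 [t=166, t=173] → after → no.
Total: 0.

0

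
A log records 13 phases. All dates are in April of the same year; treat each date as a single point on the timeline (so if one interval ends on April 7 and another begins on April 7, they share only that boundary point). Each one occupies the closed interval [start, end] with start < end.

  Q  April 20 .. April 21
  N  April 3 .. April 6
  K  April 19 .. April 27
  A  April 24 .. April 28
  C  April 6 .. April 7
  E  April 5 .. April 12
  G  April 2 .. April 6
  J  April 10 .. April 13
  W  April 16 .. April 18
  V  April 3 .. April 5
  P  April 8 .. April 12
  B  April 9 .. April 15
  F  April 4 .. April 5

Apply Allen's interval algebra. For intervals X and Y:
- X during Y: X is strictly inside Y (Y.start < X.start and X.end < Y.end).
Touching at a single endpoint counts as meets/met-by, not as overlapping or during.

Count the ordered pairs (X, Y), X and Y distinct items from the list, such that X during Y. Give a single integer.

Checking all 156 ordered pairs for relation 'during'; matching pairs in alphabetical order:
(C, E): C during E ✓
(F, G): F during G ✓
(F, N): F during N ✓
(J, B): J during B ✓
(Q, K): Q during K ✓
(V, G): V during G ✓
Count: 6.

6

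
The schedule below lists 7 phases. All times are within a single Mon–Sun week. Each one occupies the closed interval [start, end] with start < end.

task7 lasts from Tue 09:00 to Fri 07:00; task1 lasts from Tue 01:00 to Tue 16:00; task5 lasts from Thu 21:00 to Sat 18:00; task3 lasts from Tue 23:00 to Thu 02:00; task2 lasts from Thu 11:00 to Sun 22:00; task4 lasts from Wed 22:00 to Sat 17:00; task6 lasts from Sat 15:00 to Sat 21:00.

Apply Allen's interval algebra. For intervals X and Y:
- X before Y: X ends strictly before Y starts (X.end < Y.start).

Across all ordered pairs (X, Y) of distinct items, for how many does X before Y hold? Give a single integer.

Checking all 42 ordered pairs for relation 'before'; matching pairs in alphabetical order:
(task1, task2): task1 before task2 ✓
(task1, task3): task1 before task3 ✓
(task1, task4): task1 before task4 ✓
(task1, task5): task1 before task5 ✓
(task1, task6): task1 before task6 ✓
(task3, task2): task3 before task2 ✓
(task3, task5): task3 before task5 ✓
(task3, task6): task3 before task6 ✓
(task7, task6): task7 before task6 ✓
Count: 9.

9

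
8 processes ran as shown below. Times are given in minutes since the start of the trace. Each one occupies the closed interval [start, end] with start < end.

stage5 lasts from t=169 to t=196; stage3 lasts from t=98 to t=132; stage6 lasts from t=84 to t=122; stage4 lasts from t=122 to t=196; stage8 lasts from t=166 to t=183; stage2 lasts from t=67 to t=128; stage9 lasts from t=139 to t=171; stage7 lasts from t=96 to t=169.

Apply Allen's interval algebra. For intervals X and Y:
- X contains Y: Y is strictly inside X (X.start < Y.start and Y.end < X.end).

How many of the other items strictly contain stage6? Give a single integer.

Target stage6 = [t=84, t=122].
stage2 [t=67, t=128] → contains → counts.
stage3 [t=98, t=132] → overlapped-by → no.
stage4 [t=122, t=196] → met-by → no.
stage5 [t=169, t=196] → after → no.
stage7 [t=96, t=169] → overlapped-by → no.
stage8 [t=166, t=183] → after → no.
stage9 [t=139, t=171] → after → no.
Total: 1.

1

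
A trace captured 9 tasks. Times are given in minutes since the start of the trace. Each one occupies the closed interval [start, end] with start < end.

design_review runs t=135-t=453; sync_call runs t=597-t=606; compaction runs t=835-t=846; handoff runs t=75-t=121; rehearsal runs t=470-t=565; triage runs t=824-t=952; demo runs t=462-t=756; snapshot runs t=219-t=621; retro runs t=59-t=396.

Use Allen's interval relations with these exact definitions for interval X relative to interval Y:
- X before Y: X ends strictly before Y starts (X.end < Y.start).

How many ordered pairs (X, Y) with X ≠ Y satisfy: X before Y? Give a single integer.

Checking all 72 ordered pairs for relation 'before'; matching pairs in alphabetical order:
(demo, compaction): demo before compaction ✓
(demo, triage): demo before triage ✓
(design_review, compaction): design_review before compaction ✓
(design_review, demo): design_review before demo ✓
(design_review, rehearsal): design_review before rehearsal ✓
(design_review, sync_call): design_review before sync_call ✓
(design_review, triage): design_review before triage ✓
(handoff, compaction): handoff before compaction ✓
(handoff, demo): handoff before demo ✓
(handoff, design_review): handoff before design_review ✓
(handoff, rehearsal): handoff before rehearsal ✓
(handoff, snapshot): handoff before snapshot ✓
(handoff, sync_call): handoff before sync_call ✓
(handoff, triage): handoff before triage ✓
(rehearsal, compaction): rehearsal before compaction ✓
(rehearsal, sync_call): rehearsal before sync_call ✓
(rehearsal, triage): rehearsal before triage ✓
(retro, compaction): retro before compaction ✓
(retro, demo): retro before demo ✓
(retro, rehearsal): retro before rehearsal ✓
(retro, sync_call): retro before sync_call ✓
(retro, triage): retro before triage ✓
(snapshot, compaction): snapshot before compaction ✓
(snapshot, triage): snapshot before triage ✓
... plus 2 further pairs not listed.
Count: 26.

26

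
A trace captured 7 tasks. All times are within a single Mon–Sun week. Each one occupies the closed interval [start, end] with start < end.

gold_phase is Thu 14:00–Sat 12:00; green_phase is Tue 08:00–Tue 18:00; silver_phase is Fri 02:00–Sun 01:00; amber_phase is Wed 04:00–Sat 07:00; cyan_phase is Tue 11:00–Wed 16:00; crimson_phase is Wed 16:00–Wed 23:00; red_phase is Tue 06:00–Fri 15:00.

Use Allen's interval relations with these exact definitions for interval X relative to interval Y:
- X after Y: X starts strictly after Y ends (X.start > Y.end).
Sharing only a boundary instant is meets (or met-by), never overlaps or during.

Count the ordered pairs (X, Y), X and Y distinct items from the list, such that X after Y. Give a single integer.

8

Checking all 42 ordered pairs for relation 'after'; matching pairs in alphabetical order:
(amber_phase, green_phase): amber_phase after green_phase ✓
(crimson_phase, green_phase): crimson_phase after green_phase ✓
(gold_phase, crimson_phase): gold_phase after crimson_phase ✓
(gold_phase, cyan_phase): gold_phase after cyan_phase ✓
(gold_phase, green_phase): gold_phase after green_phase ✓
(silver_phase, crimson_phase): silver_phase after crimson_phase ✓
(silver_phase, cyan_phase): silver_phase after cyan_phase ✓
(silver_phase, green_phase): silver_phase after green_phase ✓
Count: 8.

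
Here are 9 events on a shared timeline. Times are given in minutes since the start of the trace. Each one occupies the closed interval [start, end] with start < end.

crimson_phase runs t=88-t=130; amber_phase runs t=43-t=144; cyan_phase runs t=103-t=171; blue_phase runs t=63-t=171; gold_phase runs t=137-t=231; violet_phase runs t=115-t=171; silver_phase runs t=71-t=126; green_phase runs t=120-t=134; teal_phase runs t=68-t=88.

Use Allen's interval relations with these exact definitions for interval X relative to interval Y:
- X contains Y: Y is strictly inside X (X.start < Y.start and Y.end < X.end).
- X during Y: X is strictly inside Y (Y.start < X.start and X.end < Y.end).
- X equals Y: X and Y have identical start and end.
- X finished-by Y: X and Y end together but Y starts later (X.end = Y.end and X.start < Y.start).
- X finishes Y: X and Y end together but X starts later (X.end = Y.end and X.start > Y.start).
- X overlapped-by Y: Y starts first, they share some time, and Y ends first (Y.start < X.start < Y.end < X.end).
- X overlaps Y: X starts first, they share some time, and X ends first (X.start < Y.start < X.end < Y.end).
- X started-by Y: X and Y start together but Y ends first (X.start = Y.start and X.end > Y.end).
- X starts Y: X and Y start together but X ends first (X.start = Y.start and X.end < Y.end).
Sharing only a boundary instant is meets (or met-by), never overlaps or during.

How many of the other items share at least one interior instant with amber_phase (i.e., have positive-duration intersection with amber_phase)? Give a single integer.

8

Target amber_phase = [t=43, t=144].
blue_phase [t=63, t=171] → overlapped-by → counts.
crimson_phase [t=88, t=130] → during → counts.
cyan_phase [t=103, t=171] → overlapped-by → counts.
gold_phase [t=137, t=231] → overlapped-by → counts.
green_phase [t=120, t=134] → during → counts.
silver_phase [t=71, t=126] → during → counts.
teal_phase [t=68, t=88] → during → counts.
violet_phase [t=115, t=171] → overlapped-by → counts.
Total: 8.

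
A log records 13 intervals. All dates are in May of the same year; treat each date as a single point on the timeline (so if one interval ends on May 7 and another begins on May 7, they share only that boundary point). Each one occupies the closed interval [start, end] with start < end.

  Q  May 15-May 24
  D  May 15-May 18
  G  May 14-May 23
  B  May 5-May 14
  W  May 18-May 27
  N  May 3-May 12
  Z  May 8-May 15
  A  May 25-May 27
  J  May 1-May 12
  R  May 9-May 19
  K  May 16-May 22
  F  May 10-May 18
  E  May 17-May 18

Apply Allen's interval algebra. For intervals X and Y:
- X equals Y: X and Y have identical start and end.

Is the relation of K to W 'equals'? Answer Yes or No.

K = [May 16, May 22], W = [May 18, May 27].
Actual relation of K to W: overlaps.
Asked whether 'equals' holds → No.

No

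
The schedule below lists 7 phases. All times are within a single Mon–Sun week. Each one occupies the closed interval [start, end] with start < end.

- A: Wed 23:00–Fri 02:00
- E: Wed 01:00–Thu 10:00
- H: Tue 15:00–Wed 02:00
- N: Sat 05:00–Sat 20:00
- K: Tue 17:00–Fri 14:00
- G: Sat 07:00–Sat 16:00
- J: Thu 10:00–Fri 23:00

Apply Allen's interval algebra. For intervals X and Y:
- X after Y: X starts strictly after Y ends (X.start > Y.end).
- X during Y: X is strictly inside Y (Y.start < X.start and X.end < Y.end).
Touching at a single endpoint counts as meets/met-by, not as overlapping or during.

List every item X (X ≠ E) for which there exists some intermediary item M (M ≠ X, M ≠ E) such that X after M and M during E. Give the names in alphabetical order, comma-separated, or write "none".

none

Target E = [Wed 01:00, Thu 10:00].
Intermediaries M with M during E: none.
Union: none.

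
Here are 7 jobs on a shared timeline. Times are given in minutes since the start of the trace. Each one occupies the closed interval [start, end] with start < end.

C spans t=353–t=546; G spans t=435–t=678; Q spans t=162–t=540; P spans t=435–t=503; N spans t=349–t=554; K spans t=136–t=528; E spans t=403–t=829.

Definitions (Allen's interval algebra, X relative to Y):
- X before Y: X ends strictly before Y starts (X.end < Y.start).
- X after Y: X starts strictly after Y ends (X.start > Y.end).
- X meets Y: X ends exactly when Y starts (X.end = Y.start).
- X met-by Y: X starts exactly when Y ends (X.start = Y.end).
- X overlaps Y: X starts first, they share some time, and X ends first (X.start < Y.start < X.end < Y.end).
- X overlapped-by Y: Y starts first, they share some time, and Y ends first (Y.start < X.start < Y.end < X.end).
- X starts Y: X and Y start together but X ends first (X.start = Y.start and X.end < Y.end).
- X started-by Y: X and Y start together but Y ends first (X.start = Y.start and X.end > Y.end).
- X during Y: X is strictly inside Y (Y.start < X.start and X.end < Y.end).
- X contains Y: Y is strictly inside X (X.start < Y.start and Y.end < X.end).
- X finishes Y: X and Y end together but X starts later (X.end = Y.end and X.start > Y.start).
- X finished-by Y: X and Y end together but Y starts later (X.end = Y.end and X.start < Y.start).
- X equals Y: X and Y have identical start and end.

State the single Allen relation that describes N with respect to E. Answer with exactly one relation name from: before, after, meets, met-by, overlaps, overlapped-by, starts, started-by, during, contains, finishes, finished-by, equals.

overlaps

N = [t=349, t=554]; E = [t=403, t=829].
Compare endpoints: N.start < E.start, N.start < E.end, N.end > E.start, N.end < E.end.
That pattern is 'overlaps'.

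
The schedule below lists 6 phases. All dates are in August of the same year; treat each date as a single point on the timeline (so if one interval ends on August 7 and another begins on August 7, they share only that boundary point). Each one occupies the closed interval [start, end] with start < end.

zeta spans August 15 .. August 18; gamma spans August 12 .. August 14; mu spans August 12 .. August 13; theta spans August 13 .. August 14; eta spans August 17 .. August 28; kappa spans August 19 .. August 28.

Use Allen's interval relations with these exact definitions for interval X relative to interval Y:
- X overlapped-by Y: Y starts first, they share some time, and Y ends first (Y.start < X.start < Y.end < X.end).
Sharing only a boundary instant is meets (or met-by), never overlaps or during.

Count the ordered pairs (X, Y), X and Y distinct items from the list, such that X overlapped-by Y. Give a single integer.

1

Checking all 30 ordered pairs for relation 'overlapped-by'; matching pairs in alphabetical order:
(eta, zeta): eta overlapped-by zeta ✓
Count: 1.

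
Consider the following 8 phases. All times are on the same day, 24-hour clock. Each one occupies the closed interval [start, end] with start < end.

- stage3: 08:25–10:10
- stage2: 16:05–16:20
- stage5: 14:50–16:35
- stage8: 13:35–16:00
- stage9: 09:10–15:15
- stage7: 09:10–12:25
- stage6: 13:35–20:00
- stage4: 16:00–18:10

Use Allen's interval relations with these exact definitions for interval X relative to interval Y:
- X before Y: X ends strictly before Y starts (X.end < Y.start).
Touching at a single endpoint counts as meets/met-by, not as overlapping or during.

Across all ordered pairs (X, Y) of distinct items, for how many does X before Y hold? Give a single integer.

13

Checking all 56 ordered pairs for relation 'before'; matching pairs in alphabetical order:
(stage3, stage2): stage3 before stage2 ✓
(stage3, stage4): stage3 before stage4 ✓
(stage3, stage5): stage3 before stage5 ✓
(stage3, stage6): stage3 before stage6 ✓
(stage3, stage8): stage3 before stage8 ✓
(stage7, stage2): stage7 before stage2 ✓
(stage7, stage4): stage7 before stage4 ✓
(stage7, stage5): stage7 before stage5 ✓
(stage7, stage6): stage7 before stage6 ✓
(stage7, stage8): stage7 before stage8 ✓
(stage8, stage2): stage8 before stage2 ✓
(stage9, stage2): stage9 before stage2 ✓
(stage9, stage4): stage9 before stage4 ✓
Count: 13.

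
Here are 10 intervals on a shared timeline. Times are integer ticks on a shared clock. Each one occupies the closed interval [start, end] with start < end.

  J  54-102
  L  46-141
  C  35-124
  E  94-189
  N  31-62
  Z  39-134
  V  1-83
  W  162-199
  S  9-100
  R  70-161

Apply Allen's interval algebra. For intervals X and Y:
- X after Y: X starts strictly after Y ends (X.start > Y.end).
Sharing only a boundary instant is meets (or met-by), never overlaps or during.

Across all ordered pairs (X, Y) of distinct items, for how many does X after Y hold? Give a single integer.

Checking all 90 ordered pairs for relation 'after'; matching pairs in alphabetical order:
(E, N): E after N ✓
(E, V): E after V ✓
(R, N): R after N ✓
(W, C): W after C ✓
(W, J): W after J ✓
(W, L): W after L ✓
(W, N): W after N ✓
(W, R): W after R ✓
(W, S): W after S ✓
(W, V): W after V ✓
(W, Z): W after Z ✓
Count: 11.

11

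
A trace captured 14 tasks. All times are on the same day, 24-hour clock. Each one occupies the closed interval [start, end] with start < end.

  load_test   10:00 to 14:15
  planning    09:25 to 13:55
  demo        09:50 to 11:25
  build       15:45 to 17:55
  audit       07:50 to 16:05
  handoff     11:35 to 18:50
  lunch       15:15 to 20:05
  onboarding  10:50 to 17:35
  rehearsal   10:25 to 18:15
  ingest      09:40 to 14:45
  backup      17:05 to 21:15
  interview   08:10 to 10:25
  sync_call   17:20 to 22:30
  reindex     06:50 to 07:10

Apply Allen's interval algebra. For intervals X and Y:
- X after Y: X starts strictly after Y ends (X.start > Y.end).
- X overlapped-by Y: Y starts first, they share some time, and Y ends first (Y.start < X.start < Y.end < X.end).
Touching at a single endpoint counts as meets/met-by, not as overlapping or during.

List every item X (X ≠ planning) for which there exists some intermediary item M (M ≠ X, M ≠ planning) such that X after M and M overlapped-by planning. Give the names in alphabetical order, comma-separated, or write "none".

Target planning = [09:25, 13:55].
Intermediaries M with M overlapped-by planning: handoff, ingest, load_test, onboarding, rehearsal.
Via handoff — items with X after handoff: none.
Via ingest — items with X after ingest: backup, build, lunch, sync_call.
Via load_test — items with X after load_test: backup, build, lunch, sync_call.
Via onboarding — items with X after onboarding: none.
Via rehearsal — items with X after rehearsal: none.
Union: backup, build, lunch, sync_call.

backup, build, lunch, sync_call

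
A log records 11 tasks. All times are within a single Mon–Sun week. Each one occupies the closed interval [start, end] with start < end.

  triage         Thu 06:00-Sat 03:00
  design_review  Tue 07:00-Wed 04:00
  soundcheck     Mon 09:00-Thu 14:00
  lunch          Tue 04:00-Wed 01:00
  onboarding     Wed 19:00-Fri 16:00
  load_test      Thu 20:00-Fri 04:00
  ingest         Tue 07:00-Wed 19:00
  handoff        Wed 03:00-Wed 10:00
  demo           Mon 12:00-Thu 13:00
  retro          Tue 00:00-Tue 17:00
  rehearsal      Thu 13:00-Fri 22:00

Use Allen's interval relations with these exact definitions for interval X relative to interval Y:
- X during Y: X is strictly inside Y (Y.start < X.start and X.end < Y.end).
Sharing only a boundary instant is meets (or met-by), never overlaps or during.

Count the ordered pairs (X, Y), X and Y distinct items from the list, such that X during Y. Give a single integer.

16

Checking all 110 ordered pairs for relation 'during'; matching pairs in alphabetical order:
(demo, soundcheck): demo during soundcheck ✓
(design_review, demo): design_review during demo ✓
(design_review, soundcheck): design_review during soundcheck ✓
(handoff, demo): handoff during demo ✓
(handoff, ingest): handoff during ingest ✓
(handoff, soundcheck): handoff during soundcheck ✓
(ingest, demo): ingest during demo ✓
(ingest, soundcheck): ingest during soundcheck ✓
(load_test, onboarding): load_test during onboarding ✓
(load_test, rehearsal): load_test during rehearsal ✓
(load_test, triage): load_test during triage ✓
(lunch, demo): lunch during demo ✓
(lunch, soundcheck): lunch during soundcheck ✓
(rehearsal, triage): rehearsal during triage ✓
(retro, demo): retro during demo ✓
(retro, soundcheck): retro during soundcheck ✓
Count: 16.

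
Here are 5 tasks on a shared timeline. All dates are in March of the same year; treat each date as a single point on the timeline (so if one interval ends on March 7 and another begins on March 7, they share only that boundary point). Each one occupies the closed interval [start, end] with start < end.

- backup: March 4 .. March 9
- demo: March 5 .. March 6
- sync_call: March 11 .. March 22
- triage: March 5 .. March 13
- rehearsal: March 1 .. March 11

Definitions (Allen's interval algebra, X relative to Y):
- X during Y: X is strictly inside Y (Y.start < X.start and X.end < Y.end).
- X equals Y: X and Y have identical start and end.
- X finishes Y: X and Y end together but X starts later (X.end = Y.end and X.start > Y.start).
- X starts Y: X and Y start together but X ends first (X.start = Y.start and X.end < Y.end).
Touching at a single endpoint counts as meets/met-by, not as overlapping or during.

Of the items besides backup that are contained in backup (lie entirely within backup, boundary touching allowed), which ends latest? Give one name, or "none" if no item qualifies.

Target backup = [March 4, March 9].
demo [March 5, March 6] → during → candidate.
rehearsal [March 1, March 11] → contains → excluded.
sync_call [March 11, March 22] → after → excluded.
triage [March 5, March 13] → overlapped-by → excluded.
Among candidates, latest end is March 6 → demo.

demo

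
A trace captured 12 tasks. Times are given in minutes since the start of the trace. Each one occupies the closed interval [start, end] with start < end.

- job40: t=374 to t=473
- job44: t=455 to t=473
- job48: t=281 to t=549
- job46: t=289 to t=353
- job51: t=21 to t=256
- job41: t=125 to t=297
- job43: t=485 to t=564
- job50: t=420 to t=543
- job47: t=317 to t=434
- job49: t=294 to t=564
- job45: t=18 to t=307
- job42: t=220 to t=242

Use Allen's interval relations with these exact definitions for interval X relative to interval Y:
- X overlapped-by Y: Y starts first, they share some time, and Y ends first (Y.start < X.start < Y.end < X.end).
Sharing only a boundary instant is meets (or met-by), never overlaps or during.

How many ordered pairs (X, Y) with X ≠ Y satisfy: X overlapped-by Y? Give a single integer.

Checking all 132 ordered pairs for relation 'overlapped-by'; matching pairs in alphabetical order:
(job40, job47): job40 overlapped-by job47 ✓
(job41, job51): job41 overlapped-by job51 ✓
(job43, job48): job43 overlapped-by job48 ✓
(job43, job50): job43 overlapped-by job50 ✓
(job46, job41): job46 overlapped-by job41 ✓
(job46, job45): job46 overlapped-by job45 ✓
(job47, job46): job47 overlapped-by job46 ✓
(job48, job41): job48 overlapped-by job41 ✓
(job48, job45): job48 overlapped-by job45 ✓
(job49, job41): job49 overlapped-by job41 ✓
(job49, job45): job49 overlapped-by job45 ✓
(job49, job46): job49 overlapped-by job46 ✓
(job49, job48): job49 overlapped-by job48 ✓
(job50, job40): job50 overlapped-by job40 ✓
(job50, job47): job50 overlapped-by job47 ✓
Count: 15.

15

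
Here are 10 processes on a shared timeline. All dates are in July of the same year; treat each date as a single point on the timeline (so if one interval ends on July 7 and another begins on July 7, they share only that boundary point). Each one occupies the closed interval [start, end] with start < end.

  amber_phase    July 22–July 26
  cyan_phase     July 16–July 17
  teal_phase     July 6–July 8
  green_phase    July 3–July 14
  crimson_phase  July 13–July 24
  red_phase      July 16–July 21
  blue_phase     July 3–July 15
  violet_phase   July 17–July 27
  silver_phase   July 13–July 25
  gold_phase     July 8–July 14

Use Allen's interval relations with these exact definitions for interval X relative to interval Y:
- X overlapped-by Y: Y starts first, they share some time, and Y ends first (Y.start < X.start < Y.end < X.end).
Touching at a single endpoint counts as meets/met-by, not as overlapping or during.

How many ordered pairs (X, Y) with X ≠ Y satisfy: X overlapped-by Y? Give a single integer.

11

Checking all 90 ordered pairs for relation 'overlapped-by'; matching pairs in alphabetical order:
(amber_phase, crimson_phase): amber_phase overlapped-by crimson_phase ✓
(amber_phase, silver_phase): amber_phase overlapped-by silver_phase ✓
(crimson_phase, blue_phase): crimson_phase overlapped-by blue_phase ✓
(crimson_phase, gold_phase): crimson_phase overlapped-by gold_phase ✓
(crimson_phase, green_phase): crimson_phase overlapped-by green_phase ✓
(silver_phase, blue_phase): silver_phase overlapped-by blue_phase ✓
(silver_phase, gold_phase): silver_phase overlapped-by gold_phase ✓
(silver_phase, green_phase): silver_phase overlapped-by green_phase ✓
(violet_phase, crimson_phase): violet_phase overlapped-by crimson_phase ✓
(violet_phase, red_phase): violet_phase overlapped-by red_phase ✓
(violet_phase, silver_phase): violet_phase overlapped-by silver_phase ✓
Count: 11.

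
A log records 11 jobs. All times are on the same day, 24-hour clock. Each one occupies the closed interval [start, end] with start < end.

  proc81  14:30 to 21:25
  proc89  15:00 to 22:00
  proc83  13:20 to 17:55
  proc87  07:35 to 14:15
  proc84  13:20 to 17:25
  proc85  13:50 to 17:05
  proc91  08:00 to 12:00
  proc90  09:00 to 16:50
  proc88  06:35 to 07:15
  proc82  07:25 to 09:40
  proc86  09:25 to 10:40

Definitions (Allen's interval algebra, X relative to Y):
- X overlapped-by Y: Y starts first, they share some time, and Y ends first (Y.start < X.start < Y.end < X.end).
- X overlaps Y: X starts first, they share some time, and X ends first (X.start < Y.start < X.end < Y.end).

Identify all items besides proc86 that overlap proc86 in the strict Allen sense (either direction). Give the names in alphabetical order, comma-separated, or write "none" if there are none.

proc82

Target proc86 = [09:25, 10:40].
proc81 [14:30, 21:25] → after → no.
proc82 [07:25, 09:40] → overlaps → yes.
proc83 [13:20, 17:55] → after → no.
proc84 [13:20, 17:25] → after → no.
proc85 [13:50, 17:05] → after → no.
proc87 [07:35, 14:15] → contains → no.
proc88 [06:35, 07:15] → before → no.
proc89 [15:00, 22:00] → after → no.
proc90 [09:00, 16:50] → contains → no.
proc91 [08:00, 12:00] → contains → no.
Result: proc82.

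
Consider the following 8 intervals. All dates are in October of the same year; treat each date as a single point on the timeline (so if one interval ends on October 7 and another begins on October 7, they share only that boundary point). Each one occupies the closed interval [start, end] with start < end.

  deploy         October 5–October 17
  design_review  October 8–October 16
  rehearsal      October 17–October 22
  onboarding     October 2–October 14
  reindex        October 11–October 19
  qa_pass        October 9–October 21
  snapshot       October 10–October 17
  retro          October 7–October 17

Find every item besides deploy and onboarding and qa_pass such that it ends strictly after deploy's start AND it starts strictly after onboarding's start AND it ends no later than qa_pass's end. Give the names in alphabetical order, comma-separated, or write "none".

Conditions: its end is strictly after deploy's start (X.end > October 5) AND its start is strictly after onboarding's start (X.start > October 2) AND its end is no later than qa_pass's end (X.end <= October 21).
design_review: end October 16 > October 5? ✓; start October 8 > October 2? ✓; end October 16 <= October 21? ✓ → yes.
rehearsal: end October 22 > October 5? ✓; start October 17 > October 2? ✓; end October 22 <= October 21? ✗ → no.
reindex: end October 19 > October 5? ✓; start October 11 > October 2? ✓; end October 19 <= October 21? ✓ → yes.
retro: end October 17 > October 5? ✓; start October 7 > October 2? ✓; end October 17 <= October 21? ✓ → yes.
snapshot: end October 17 > October 5? ✓; start October 10 > October 2? ✓; end October 17 <= October 21? ✓ → yes.
Result: design_review, reindex, retro, snapshot.

design_review, reindex, retro, snapshot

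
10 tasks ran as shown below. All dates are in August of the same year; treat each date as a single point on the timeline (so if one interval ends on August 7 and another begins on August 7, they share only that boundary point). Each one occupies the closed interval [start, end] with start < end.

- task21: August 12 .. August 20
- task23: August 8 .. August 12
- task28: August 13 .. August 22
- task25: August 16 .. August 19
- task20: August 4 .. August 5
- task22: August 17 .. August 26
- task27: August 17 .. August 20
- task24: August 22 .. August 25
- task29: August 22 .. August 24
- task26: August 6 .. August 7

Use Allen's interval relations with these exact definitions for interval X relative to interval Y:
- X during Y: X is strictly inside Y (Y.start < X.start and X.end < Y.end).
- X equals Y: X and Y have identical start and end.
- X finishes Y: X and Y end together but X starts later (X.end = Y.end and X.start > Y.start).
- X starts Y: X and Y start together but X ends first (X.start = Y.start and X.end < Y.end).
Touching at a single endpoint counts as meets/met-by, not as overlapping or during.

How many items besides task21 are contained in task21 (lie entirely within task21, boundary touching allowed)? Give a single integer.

2

Target task21 = [August 12, August 20].
task20 [August 4, August 5] → before → no.
task22 [August 17, August 26] → overlapped-by → no.
task23 [August 8, August 12] → meets → no.
task24 [August 22, August 25] → after → no.
task25 [August 16, August 19] → during → counts.
task26 [August 6, August 7] → before → no.
task27 [August 17, August 20] → finishes → counts.
task28 [August 13, August 22] → overlapped-by → no.
task29 [August 22, August 24] → after → no.
Total: 2.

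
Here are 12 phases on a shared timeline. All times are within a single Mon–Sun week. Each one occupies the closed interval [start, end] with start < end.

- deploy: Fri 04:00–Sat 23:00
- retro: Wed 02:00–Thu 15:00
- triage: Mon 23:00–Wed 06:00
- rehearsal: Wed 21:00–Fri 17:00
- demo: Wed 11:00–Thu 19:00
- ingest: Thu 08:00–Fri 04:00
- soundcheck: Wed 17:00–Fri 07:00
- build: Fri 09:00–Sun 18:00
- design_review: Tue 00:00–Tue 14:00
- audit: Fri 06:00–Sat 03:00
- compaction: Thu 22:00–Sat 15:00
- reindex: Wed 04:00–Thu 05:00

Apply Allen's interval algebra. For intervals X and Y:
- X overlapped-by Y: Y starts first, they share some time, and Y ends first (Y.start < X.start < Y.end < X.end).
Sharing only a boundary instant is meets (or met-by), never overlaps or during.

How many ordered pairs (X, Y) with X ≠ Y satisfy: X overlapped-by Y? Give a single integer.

25

Checking all 132 ordered pairs for relation 'overlapped-by'; matching pairs in alphabetical order:
(audit, rehearsal): audit overlapped-by rehearsal ✓
(audit, soundcheck): audit overlapped-by soundcheck ✓
(build, audit): build overlapped-by audit ✓
(build, compaction): build overlapped-by compaction ✓
(build, deploy): build overlapped-by deploy ✓
(build, rehearsal): build overlapped-by rehearsal ✓
(compaction, ingest): compaction overlapped-by ingest ✓
(compaction, rehearsal): compaction overlapped-by rehearsal ✓
(compaction, soundcheck): compaction overlapped-by soundcheck ✓
(demo, reindex): demo overlapped-by reindex ✓
(demo, retro): demo overlapped-by retro ✓
(deploy, compaction): deploy overlapped-by compaction ✓
(deploy, rehearsal): deploy overlapped-by rehearsal ✓
(deploy, soundcheck): deploy overlapped-by soundcheck ✓
(ingest, demo): ingest overlapped-by demo ✓
(ingest, retro): ingest overlapped-by retro ✓
(rehearsal, demo): rehearsal overlapped-by demo ✓
(rehearsal, reindex): rehearsal overlapped-by reindex ✓
(rehearsal, retro): rehearsal overlapped-by retro ✓
(rehearsal, soundcheck): rehearsal overlapped-by soundcheck ✓
(reindex, triage): reindex overlapped-by triage ✓
(retro, triage): retro overlapped-by triage ✓
(soundcheck, demo): soundcheck overlapped-by demo ✓
(soundcheck, reindex): soundcheck overlapped-by reindex ✓
... plus 1 further pairs not listed.
Count: 25.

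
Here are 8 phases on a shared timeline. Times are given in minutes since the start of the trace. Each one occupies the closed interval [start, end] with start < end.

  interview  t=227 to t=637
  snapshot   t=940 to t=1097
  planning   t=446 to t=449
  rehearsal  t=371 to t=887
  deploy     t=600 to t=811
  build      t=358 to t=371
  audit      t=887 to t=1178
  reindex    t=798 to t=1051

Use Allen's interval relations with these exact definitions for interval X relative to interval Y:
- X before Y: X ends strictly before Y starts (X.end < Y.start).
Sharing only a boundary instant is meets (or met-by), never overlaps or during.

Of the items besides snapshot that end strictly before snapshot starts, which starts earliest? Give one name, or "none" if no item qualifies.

interview

Target snapshot = [t=940, t=1097].
audit [t=887, t=1178] → contains → excluded.
build [t=358, t=371] → before → candidate.
deploy [t=600, t=811] → before → candidate.
interview [t=227, t=637] → before → candidate.
planning [t=446, t=449] → before → candidate.
rehearsal [t=371, t=887] → before → candidate.
reindex [t=798, t=1051] → overlaps → excluded.
Among candidates, earliest start is t=227 → interview.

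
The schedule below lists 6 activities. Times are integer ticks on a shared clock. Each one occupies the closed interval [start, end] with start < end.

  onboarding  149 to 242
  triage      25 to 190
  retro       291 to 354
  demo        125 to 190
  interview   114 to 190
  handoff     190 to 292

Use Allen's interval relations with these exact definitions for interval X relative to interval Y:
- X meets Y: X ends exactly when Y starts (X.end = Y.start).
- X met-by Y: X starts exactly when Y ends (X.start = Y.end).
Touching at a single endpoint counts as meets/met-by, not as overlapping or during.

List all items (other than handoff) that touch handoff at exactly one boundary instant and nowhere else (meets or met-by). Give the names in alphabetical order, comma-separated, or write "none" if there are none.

Target handoff = [190, 292].
demo [125, 190] → meets → yes.
interview [114, 190] → meets → yes.
onboarding [149, 242] → overlaps → no.
retro [291, 354] → overlapped-by → no.
triage [25, 190] → meets → yes.
Result: demo, interview, triage.

demo, interview, triage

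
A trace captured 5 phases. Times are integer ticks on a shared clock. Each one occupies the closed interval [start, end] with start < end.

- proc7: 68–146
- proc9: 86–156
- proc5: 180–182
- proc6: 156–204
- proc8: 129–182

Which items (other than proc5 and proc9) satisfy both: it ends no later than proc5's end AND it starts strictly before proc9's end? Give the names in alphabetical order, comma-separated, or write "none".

proc7, proc8

Conditions: its end is no later than proc5's end (X.end <= 182) AND its start is strictly before proc9's end (X.start < 156).
proc6: end 204 <= 182? ✗; start 156 < 156? ✗ → no.
proc7: end 146 <= 182? ✓; start 68 < 156? ✓ → yes.
proc8: end 182 <= 182? ✓; start 129 < 156? ✓ → yes.
Result: proc7, proc8.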